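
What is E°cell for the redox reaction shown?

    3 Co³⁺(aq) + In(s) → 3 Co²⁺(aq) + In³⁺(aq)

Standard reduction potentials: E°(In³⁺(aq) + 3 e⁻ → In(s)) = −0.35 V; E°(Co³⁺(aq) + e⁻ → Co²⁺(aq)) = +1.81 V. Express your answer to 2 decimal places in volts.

In the reaction as written, Co³⁺(aq) is reduced (cathode) and In³⁺(aq) is produced by oxidation at the anode.
E°cell = E°(cathode) − E°(anode) = +1.81 − (−0.35) = +2.16 V.

+2.16 V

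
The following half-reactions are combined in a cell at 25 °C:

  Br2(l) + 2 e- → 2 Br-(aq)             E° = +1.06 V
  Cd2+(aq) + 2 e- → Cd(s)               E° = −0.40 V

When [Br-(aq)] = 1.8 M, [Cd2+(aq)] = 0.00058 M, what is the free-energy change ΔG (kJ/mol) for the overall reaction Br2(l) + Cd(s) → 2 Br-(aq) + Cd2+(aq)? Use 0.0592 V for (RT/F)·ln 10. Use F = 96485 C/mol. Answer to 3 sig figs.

E°cell = +1.06 − (−0.40) = +1.46 V; the balanced reaction transfers n = 2 electrons.
Here Q = [Br-(aq)]^2·[Cd2+(aq)] = 0.00188 (log Q = −2.726), giving E = +1.46 − (0.0592/2)·(−2.726) = +1.5407 V.
Then ΔG = −nFE = −2 × 96485 × +1.5407 J/mol = −297 kJ/mol.

−297 kJ/mol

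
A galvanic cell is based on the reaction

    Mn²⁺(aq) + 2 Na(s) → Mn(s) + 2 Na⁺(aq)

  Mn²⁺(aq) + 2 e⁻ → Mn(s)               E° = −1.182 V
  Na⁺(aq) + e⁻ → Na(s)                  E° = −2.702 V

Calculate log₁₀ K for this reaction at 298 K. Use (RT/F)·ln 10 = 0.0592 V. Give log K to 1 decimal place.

The Mn²⁺/Mn couple is reduced (cathode); E°cell = −1.182 − (−2.702) = +1.520 V with n = 2.
At equilibrium E = 0, so log K = nE°cell / 0.0592 = (2)(+1.520) / 0.0592 = 51.4.

log K = 51.4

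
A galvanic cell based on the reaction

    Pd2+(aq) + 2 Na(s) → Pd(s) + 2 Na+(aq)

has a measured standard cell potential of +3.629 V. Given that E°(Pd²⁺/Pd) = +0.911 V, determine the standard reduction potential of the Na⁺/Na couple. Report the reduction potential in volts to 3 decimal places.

−2.718 V

In the reaction as written the Pd²⁺/Pd couple is reduced (cathode) and Na⁺/Na is oxidized (anode), so E°cell = E°(Pd²⁺/Pd) − E°(Na⁺/Na).
E°(Na⁺/Na) = E°(cathode) − E°cell = +0.911 − (+3.629) = −2.718 V.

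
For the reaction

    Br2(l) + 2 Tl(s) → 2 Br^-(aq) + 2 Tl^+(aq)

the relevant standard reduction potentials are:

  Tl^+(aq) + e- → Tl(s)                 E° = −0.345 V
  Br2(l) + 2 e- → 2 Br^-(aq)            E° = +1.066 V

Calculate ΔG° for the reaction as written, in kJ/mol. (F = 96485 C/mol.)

In the reaction as written Br2(l) is reduced, so the Br₂/Br⁻ couple is the cathode and Tl⁺/Tl is the anode.
E°cell = +1.066 − (−0.345) = +1.411 V; balancing electrons gives n = 2.
ΔG° = −nFE°cell = −(2)(96485)(+1.411) J/mol = −272 kJ/mol.

−272 kJ/mol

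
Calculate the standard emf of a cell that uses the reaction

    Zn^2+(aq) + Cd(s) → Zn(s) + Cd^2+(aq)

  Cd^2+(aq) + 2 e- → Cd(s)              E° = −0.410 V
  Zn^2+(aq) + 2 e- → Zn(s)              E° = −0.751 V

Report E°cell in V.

−0.341 V

In the reaction as written, Zn^2+(aq) is reduced (cathode) and Cd^2+(aq) is produced by oxidation at the anode.
E°cell = E°(cathode) − E°(anode) = −0.751 − (−0.410) = −0.341 V.
The negative E°cell means the reaction is non-spontaneous in the direction written.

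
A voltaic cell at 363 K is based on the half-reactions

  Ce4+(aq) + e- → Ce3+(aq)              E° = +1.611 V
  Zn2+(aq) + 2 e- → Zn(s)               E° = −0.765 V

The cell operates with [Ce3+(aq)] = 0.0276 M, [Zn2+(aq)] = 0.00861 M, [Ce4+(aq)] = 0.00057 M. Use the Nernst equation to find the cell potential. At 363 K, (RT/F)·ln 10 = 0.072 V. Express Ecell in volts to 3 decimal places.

+2.329 V

The Ce⁴⁺/Ce³⁺ couple has the more positive E°, so it is the cathode; Zn²⁺/Zn is the anode.
E°cell = E°cat − E°an = +1.611 − (−0.765) = +2.376 V; n = 2.
The balanced reaction is 2 Ce4+(aq) + Zn(s) → 2 Ce3+(aq) + Zn2+(aq), so Q = ([Ce3+(aq)]^2·[Zn2+(aq)]) / [Ce4+(aq)]^2 = 20.2 and log Q = 1.305.
Applying E = E° − (RT ln10/nF)·log Q gives +2.376 − (0.072/2)(1.305) = +2.329 V.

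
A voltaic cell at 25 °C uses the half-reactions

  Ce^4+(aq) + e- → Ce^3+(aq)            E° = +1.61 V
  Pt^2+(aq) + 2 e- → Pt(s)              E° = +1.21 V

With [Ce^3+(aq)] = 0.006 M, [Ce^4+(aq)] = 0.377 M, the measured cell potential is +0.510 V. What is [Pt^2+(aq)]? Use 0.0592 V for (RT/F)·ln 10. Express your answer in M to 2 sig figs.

With Ce⁴⁺/Ce³⁺ at the cathode and Pt²⁺/Pt at the anode, E°cell = +1.61 − (+1.21) = +0.40 V (n = 2).
Since E = E° − (0.0592/n)·log Q, log Q = n(E° − E)/0.0592 = −3.716.
For 2 Ce^4+(aq) + Pt(s) → 2 Ce^3+(aq) + Pt^2+(aq), the reaction quotient is Q = ([Ce^3+(aq)]^2·[Pt^2+(aq)]) / [Ce^4+(aq)]^2.
Solving for the unknown gives log [Pt^2+(aq)] = −0.120, so [Pt^2+(aq)] ≈ 0.76 M.

0.76 M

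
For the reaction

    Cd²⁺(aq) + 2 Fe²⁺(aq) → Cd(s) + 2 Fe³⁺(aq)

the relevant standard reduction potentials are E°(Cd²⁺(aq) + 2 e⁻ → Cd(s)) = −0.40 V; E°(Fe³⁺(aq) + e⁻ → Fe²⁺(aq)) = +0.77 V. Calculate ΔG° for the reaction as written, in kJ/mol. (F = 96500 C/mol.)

In the reaction as written Cd²⁺(aq) is reduced, so the Cd²⁺/Cd couple is the cathode and Fe³⁺/Fe²⁺ is the anode.
E°cell = −0.40 − (+0.77) = −1.17 V; balancing electrons gives n = 2.
ΔG° = −nFE°cell = −(2)(96500)(−1.17) J/mol = +226 kJ/mol.

+226 kJ/mol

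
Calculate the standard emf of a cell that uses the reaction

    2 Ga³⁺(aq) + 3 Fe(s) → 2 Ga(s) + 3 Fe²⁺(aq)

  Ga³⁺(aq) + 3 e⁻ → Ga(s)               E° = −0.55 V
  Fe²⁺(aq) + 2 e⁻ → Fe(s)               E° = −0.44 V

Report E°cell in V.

In the reaction as written, Ga³⁺(aq) is reduced (cathode) and Fe²⁺(aq) is produced by oxidation at the anode.
E°cell = E°(cathode) − E°(anode) = −0.55 − (−0.44) = −0.11 V.
The negative E°cell means the reaction is non-spontaneous in the direction written.

−0.11 V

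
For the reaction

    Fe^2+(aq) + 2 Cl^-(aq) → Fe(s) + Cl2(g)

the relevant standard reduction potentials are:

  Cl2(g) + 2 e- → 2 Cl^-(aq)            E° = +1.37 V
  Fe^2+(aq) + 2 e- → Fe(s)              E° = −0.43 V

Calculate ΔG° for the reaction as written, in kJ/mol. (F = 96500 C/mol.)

+347 kJ/mol

In the reaction as written Fe^2+(aq) is reduced, so the Fe²⁺/Fe couple is the cathode and Cl₂/Cl⁻ is the anode.
E°cell = −0.43 − (+1.37) = −1.80 V; balancing electrons gives n = 2.
ΔG° = −nFE°cell = −(2)(96500)(−1.80) J/mol = +347 kJ/mol.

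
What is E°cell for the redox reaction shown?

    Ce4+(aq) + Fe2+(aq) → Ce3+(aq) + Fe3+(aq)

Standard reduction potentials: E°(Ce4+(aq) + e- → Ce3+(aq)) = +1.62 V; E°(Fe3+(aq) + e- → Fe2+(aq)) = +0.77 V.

+0.85 V

In the reaction as written, Ce4+(aq) is reduced (cathode) and Fe3+(aq) is produced by oxidation at the anode.
E°cell = E°(cathode) − E°(anode) = +1.62 − (+0.77) = +0.85 V.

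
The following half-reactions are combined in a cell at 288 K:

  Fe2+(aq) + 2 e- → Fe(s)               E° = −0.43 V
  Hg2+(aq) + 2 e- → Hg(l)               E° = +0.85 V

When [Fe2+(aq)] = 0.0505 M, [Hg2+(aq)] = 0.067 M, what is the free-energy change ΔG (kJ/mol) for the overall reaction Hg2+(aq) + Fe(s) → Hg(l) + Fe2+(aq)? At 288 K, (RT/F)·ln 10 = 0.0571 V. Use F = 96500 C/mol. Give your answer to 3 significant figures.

−248 kJ/mol

The standard cell potential is +0.85 − (−0.43) = +1.28 V, with n = 2 electrons in the balanced equation.
Here Q = [Fe2+(aq)] / [Hg2+(aq)] = 0.754 (log Q = −0.123), giving E = +1.28 − (0.0571/2)·(−0.123) = +1.2835 V.
Then ΔG = −nFE = −2 × 96500 × +1.2835 J/mol = −248 kJ/mol.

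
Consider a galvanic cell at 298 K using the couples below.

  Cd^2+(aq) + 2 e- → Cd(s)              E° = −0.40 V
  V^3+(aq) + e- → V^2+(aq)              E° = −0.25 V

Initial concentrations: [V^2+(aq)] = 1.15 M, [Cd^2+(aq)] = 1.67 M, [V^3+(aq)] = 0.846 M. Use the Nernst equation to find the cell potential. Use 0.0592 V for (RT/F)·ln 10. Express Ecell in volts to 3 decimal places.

V³⁺/V²⁺ is reduced (cathode, E° = −0.25 V) and Cd²⁺/Cd is oxidized (anode).
The standard potential is −0.25 − (−0.40) = +0.15 V and the balanced reaction transfers n = 2 electrons.
Balancing gives 2 V^3+(aq) + Cd(s) → 2 V^2+(aq) + Cd^2+(aq); hence Q = ([V^2+(aq)]^2·[Cd^2+(aq)]) / [V^3+(aq)]^2 = 3.09 (log Q = 0.489).
By the Nernst equation, E = +0.15 − (0.0592/2)·(0.489) = +0.136 V.

+0.136 V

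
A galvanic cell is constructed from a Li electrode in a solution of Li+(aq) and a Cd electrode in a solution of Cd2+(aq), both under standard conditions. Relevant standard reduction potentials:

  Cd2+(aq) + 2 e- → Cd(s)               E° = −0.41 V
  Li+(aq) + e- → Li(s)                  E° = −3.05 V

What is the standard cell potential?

+2.64 V

Of the two couples in this cell, the one with the more positive reduction potential is reduced at the cathode: here that is Cd²⁺/Cd (−0.41 V); Li⁺/Li (−3.05 V) is the anode.
E°cell = E°(cathode) − E°(anode) = −0.41 − (−3.05) = +2.64 V.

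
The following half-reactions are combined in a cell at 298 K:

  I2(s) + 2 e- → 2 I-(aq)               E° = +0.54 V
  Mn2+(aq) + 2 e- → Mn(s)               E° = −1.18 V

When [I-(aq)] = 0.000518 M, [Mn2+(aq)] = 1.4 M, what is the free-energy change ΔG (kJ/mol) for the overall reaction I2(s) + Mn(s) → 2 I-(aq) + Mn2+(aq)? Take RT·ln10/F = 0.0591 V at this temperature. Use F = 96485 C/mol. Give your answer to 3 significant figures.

−369 kJ/mol

The standard cell potential is +0.54 − (−1.18) = +1.72 V, with n = 2 electrons in the balanced equation.
Q = [I-(aq)]^2·[Mn2+(aq)] = 3.76×10^−7, so log Q = −6.425 and E = +1.72 − (0.0591/2)(−6.425) = +1.9099 V.
Finally ΔG = −nFE = −(2)(96485 C/mol)(+1.9099 V) = −369 kJ/mol.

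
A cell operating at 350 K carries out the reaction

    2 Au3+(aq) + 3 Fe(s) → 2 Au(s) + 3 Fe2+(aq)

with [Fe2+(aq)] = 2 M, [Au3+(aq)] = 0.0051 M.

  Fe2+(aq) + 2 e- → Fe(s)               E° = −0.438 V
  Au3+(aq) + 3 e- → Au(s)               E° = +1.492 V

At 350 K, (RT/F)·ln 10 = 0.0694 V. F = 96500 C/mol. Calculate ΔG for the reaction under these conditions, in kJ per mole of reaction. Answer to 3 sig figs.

−1080 kJ/mol

With Au³⁺/Au reduced at the cathode, E°cell = +1.492 − (−0.438) = +1.930 V and n = 6.
Q = [Fe2+(aq)]^3 / [Au3+(aq)]^2 = 3.08×10^5, so log Q = 5.488 and E = +1.930 − (0.0694/6)(5.488) = +1.8665 V.
Then ΔG = −nFE = −6 × 96500 × +1.8665 J/mol = −1080 kJ/mol.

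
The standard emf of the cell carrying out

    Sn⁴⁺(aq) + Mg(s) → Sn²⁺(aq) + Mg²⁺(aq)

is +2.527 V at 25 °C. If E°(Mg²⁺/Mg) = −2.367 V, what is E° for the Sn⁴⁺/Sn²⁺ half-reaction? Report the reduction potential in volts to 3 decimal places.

+0.160 V

In the reaction as written the Sn⁴⁺/Sn²⁺ couple is reduced (cathode) and Mg²⁺/Mg is oxidized (anode), so E°cell = E°(Sn⁴⁺/Sn²⁺) − E°(Mg²⁺/Mg).
E°(Sn⁴⁺/Sn²⁺) = E°cell + E°(anode) = +2.527 + (−2.367) = +0.160 V.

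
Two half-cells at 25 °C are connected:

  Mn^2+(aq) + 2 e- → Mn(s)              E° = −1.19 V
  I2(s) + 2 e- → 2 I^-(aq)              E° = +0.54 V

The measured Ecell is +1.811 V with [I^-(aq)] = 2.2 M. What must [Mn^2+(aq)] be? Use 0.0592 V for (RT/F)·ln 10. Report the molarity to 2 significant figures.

With I₂/I⁻ at the cathode and Mn²⁺/Mn at the anode, E°cell = +0.54 − (−1.19) = +1.73 V (n = 2).
Since E = E° − (0.0592/n)·log Q, log Q = n(E° − E)/0.0592 = −2.736.
Balancing electrons gives I2(s) + Mn(s) → 2 I^-(aq) + Mn^2+(aq); thus Q = [I^-(aq)]^2·[Mn^2+(aq)].
Substituting the known concentrations and solving, log [Mn^2+(aq)] = −3.421 and [Mn^2+(aq)] = 0.00038 M.

0.00038 M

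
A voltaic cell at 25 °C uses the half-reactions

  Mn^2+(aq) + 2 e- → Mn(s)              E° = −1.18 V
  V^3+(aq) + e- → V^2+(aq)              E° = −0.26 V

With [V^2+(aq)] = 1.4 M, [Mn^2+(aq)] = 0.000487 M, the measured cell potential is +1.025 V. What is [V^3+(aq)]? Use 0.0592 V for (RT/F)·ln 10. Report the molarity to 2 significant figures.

The V³⁺/V²⁺ couple has the larger reduction potential, so it is the cathode: E°cell = −0.26 − (−1.18) = +0.92 V and n = 2.
Rearranging E = E° − (0.0592/n)·log Q gives log Q = 2(+0.92 − (+1.025))/0.0592 = −3.547.
For 2 V^3+(aq) + Mn(s) → 2 V^2+(aq) + Mn^2+(aq), the reaction quotient is Q = ([V^2+(aq)]^2·[Mn^2+(aq)]) / [V^3+(aq)]^2.
Substituting the known concentrations and solving, log [V^3+(aq)] = 0.263 and [V^3+(aq)] = 1.8 M.

1.8 M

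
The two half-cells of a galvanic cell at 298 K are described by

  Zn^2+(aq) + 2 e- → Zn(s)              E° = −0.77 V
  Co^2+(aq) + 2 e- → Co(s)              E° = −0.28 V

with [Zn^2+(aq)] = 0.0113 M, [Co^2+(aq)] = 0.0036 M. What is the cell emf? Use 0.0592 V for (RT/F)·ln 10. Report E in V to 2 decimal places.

The Co²⁺/Co couple has the more positive E°, so it is the cathode; Zn²⁺/Zn is the anode.
E°cell = E°cat − E°an = −0.28 − (−0.77) = +0.49 V; n = 2.
Balancing gives Co^2+(aq) + Zn(s) → Co(s) + Zn^2+(aq); hence Q = [Zn^2+(aq)] / [Co^2+(aq)] = 3.14 (log Q = 0.497).
E = E° − (0.0592/n)·log Q = +0.49 − (0.0592/2)(0.497) = +0.48 V.

+0.48 V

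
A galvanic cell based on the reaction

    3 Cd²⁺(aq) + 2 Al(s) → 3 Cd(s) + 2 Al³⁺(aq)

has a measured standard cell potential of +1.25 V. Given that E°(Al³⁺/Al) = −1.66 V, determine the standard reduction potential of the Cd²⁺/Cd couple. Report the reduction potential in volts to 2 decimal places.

−0.41 V

In the reaction as written the Cd²⁺/Cd couple is reduced (cathode) and Al³⁺/Al is oxidized (anode), so E°cell = E°(Cd²⁺/Cd) − E°(Al³⁺/Al).
E°(Cd²⁺/Cd) = E°cell + E°(anode) = +1.25 + (−1.66) = −0.41 V.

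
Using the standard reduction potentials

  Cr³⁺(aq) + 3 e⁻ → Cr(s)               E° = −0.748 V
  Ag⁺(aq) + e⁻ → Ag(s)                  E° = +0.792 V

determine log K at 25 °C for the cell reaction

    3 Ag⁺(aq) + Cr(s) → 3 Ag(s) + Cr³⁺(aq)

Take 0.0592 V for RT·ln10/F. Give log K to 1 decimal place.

log K = 78.0

The Ag⁺/Ag couple is reduced (cathode); E°cell = +0.792 − (−0.748) = +1.540 V with n = 3.
At equilibrium E = 0, so log K = nE°cell / 0.0592 = (3)(+1.540) / 0.0592 = 78.0.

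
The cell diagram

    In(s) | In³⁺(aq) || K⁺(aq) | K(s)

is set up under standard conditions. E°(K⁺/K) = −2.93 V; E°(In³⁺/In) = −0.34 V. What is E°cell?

−2.59 V

By convention the left-hand electrode in cell notation is the anode (oxidation) and the right-hand electrode is the cathode (reduction).
E°cell = E°(right) − E°(left) = −2.93 − (−0.34) = −2.59 V.
The negative sign shows that, as written, the cell would require an external voltage to drive the reaction.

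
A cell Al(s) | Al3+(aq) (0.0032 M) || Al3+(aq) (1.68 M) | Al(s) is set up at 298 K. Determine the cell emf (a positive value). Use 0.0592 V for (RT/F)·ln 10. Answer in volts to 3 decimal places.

0.054 V

For a concentration cell E°cell = 0, since both electrodes use the same couple.
The compartment with the higher Al3+(aq) concentration (1.68 M) acts as the cathode; ions are reduced there and produced at the dilute (0.0032 M) anode.
With n = 3, Ecell = −(0.0592/3)·log([dilute]/[conc]) = −(0.0592/3)·log(0.0032/1.68) = +0.054 V.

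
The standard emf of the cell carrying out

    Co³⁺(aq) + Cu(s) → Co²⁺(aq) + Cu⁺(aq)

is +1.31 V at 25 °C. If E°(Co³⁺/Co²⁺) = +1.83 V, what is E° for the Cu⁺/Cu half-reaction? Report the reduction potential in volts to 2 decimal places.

+0.52 V

In the reaction as written the Co³⁺/Co²⁺ couple is reduced (cathode) and Cu⁺/Cu is oxidized (anode), so E°cell = E°(Co³⁺/Co²⁺) − E°(Cu⁺/Cu).
E°(Cu⁺/Cu) = E°(cathode) − E°cell = +1.83 − (+1.31) = +0.52 V.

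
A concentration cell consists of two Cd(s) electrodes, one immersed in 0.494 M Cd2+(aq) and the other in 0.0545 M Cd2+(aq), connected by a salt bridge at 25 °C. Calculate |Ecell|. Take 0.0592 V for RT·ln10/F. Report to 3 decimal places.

For a concentration cell E°cell = 0, since both electrodes use the same couple.
The compartment with the higher Cd2+(aq) concentration (0.494 M) acts as the cathode; ions are reduced there and produced at the dilute (0.0545 M) anode.
With n = 2, Ecell = −(0.0592/2)·log([dilute]/[conc]) = −(0.0592/2)·log(0.0545/0.494) = +0.028 V.

0.028 V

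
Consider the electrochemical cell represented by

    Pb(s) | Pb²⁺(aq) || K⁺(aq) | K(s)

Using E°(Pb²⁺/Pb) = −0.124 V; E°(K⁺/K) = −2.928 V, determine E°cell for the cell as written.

By convention the left-hand electrode in cell notation is the anode (oxidation) and the right-hand electrode is the cathode (reduction).
E°cell = E°(right) − E°(left) = −2.928 − (−0.124) = −2.804 V.
The negative sign shows that, as written, the cell would require an external voltage to drive the reaction.

−2.804 V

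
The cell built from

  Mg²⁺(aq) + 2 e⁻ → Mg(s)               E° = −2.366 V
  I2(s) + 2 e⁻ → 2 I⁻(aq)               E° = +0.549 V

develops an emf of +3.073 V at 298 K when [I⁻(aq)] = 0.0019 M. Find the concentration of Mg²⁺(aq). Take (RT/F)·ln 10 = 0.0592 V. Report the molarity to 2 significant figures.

1.3 M

With I₂/I⁻ at the cathode and Mg²⁺/Mg at the anode, E°cell = +0.549 − (−2.366) = +2.915 V (n = 2).
Since E = E° − (0.0592/n)·log Q, log Q = n(E° − E)/0.0592 = −5.338.
The balanced reaction is I2(s) + Mg(s) → 2 I⁻(aq) + Mg²⁺(aq), so Q = [I⁻(aq)]^2·[Mg²⁺(aq)].
Substituting the known concentrations and solving, log [Mg²⁺(aq)] = 0.104 and [Mg²⁺(aq)] = 1.3 M.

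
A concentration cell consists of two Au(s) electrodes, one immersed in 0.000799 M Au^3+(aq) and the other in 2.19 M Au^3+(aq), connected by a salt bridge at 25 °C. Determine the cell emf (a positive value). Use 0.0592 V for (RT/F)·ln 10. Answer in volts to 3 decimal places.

For a concentration cell E°cell = 0, since both electrodes use the same couple.
The compartment with the higher Au^3+(aq) concentration (2.19 M) acts as the cathode; ions are reduced there and produced at the dilute (0.000799 M) anode.
With n = 3, Ecell = −(0.0592/3)·log([dilute]/[conc]) = −(0.0592/3)·log(0.000799/2.19) = +0.068 V.

0.068 V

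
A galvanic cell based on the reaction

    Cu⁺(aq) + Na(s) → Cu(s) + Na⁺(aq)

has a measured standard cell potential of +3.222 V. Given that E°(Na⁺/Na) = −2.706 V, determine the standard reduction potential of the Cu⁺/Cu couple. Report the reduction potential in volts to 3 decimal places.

In the reaction as written the Cu⁺/Cu couple is reduced (cathode) and Na⁺/Na is oxidized (anode), so E°cell = E°(Cu⁺/Cu) − E°(Na⁺/Na).
E°(Cu⁺/Cu) = E°cell + E°(anode) = +3.222 + (−2.706) = +0.516 V.

+0.516 V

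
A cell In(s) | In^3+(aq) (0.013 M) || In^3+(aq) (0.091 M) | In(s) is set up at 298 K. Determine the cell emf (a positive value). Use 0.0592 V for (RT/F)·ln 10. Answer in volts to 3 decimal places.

0.017 V

For a concentration cell E°cell = 0, since both electrodes use the same couple.
The compartment with the higher In^3+(aq) concentration (0.091 M) acts as the cathode; ions are reduced there and produced at the dilute (0.013 M) anode.
With n = 3, Ecell = −(0.0592/3)·log([dilute]/[conc]) = −(0.0592/3)·log(0.013/0.091) = +0.017 V.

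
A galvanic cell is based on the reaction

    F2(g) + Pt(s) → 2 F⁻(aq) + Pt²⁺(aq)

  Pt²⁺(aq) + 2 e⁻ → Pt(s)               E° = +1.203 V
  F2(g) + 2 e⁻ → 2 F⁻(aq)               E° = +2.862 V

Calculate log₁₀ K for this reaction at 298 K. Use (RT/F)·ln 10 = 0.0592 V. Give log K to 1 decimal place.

log K = 56.0

The F₂/F⁻ couple is reduced (cathode); E°cell = +2.862 − (+1.203) = +1.659 V with n = 2.
At equilibrium E = 0, so log K = nE°cell / 0.0592 = (2)(+1.659) / 0.0592 = 56.0.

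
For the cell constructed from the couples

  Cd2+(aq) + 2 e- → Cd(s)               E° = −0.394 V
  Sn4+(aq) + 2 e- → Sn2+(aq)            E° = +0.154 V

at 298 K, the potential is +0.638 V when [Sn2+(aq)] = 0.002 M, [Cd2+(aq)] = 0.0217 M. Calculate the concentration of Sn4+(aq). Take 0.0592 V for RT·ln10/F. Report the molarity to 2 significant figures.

With Sn⁴⁺/Sn²⁺ at the cathode and Cd²⁺/Cd at the anode, E°cell = +0.154 − (−0.394) = +0.548 V (n = 2).
Since E = E° − (0.0592/n)·log Q, log Q = n(E° − E)/0.0592 = −3.041.
The balanced reaction is Sn4+(aq) + Cd(s) → Sn2+(aq) + Cd2+(aq), so Q = ([Sn2+(aq)]·[Cd2+(aq)]) / [Sn4+(aq)].
Solving for the unknown gives log [Sn4+(aq)] = −1.322, so [Sn4+(aq)] ≈ 0.048 M.

0.048 M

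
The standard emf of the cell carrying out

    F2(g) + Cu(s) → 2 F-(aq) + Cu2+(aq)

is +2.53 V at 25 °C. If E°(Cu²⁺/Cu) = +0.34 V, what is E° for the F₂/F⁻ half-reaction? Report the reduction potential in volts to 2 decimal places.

+2.87 V

In the reaction as written the F₂/F⁻ couple is reduced (cathode) and Cu²⁺/Cu is oxidized (anode), so E°cell = E°(F₂/F⁻) − E°(Cu²⁺/Cu).
E°(F₂/F⁻) = E°cell + E°(anode) = +2.53 + (+0.34) = +2.87 V.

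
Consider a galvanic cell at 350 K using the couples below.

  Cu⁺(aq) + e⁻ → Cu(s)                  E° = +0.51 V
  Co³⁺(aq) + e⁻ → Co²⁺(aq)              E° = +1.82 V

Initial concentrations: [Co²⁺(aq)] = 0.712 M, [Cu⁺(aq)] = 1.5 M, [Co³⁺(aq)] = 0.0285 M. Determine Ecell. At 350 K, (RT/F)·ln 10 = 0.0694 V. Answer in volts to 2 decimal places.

+1.20 V

The Co³⁺/Co²⁺ couple has the more positive E°, so it is the cathode; Cu⁺/Cu is the anode.
E°cell = E°cat − E°an = +1.82 − (+0.51) = +1.31 V; n = 1.
Balancing gives Co³⁺(aq) + Cu(s) → Co²⁺(aq) + Cu⁺(aq); hence Q = ([Co²⁺(aq)]·[Cu⁺(aq)]) / [Co³⁺(aq)] = 37.5 (log Q = 1.574).
Applying E = E° − (RT ln10/nF)·log Q gives +1.31 − (0.0694/1)(1.574) = +1.20 V.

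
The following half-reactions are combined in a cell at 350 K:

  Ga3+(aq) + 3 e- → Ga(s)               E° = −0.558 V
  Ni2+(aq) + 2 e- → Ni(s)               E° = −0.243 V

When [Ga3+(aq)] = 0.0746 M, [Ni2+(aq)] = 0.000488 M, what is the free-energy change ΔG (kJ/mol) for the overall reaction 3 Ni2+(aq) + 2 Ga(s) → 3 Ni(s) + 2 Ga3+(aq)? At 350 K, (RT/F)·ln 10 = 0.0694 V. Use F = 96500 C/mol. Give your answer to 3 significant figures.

With Ni²⁺/Ni reduced at the cathode, E°cell = −0.243 − (−0.558) = +0.315 V and n = 6.
The reaction quotient is [Ga3+(aq)]^2 / [Ni2+(aq)]^3 = 4.79×10^7; by Nernst, E = +0.315 − (0.0694/6)(7.680) = +0.2262 V.
Then ΔG = −nFE = −6 × 96500 × +0.2262 J/mol = −131 kJ/mol.

−131 kJ/mol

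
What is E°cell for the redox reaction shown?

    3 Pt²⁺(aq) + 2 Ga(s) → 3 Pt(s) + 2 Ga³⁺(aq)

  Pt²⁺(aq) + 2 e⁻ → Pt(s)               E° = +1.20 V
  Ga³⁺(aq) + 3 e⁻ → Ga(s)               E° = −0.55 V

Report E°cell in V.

Pt²⁺(aq) gains electrons, so the Pt²⁺/Pt couple is the cathode; the Ga³⁺/Ga couple is the anode.
E°cell = E°(cathode) − E°(anode) = +1.20 − (−0.55) = +1.75 V.
The positive value indicates the reaction is spontaneous as written.

+1.75 V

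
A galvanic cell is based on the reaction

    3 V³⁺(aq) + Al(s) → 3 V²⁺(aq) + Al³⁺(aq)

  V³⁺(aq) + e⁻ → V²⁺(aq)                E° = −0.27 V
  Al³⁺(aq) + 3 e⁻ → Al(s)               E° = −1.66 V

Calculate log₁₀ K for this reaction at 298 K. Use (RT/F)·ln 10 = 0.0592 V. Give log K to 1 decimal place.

log K = 70.4

The V³⁺/V²⁺ couple is reduced (cathode); E°cell = −0.27 − (−1.66) = +1.39 V with n = 3.
At equilibrium E = 0, so log K = nE°cell / 0.0592 = (3)(+1.39) / 0.0592 = 70.4.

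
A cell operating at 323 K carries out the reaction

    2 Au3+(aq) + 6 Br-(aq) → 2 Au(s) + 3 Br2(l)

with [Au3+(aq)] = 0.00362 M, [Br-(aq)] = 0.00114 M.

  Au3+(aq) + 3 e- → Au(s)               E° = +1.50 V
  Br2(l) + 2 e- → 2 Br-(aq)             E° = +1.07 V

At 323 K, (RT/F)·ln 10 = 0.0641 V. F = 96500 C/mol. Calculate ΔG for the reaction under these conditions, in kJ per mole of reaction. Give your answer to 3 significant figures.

The standard cell potential is +1.50 − (+1.07) = +0.43 V, with n = 6 electrons in the balanced equation.
Q = 1 / ([Au3+(aq)]^2·[Br-(aq)]^6) = 3.48×10^22, so log Q = 22.541 and E = +0.43 − (0.0641/6)(22.541) = +0.1892 V.
Finally ΔG = −nFE = −(6)(96500 C/mol)(+0.1892 V) = −110 kJ/mol.

−110 kJ/mol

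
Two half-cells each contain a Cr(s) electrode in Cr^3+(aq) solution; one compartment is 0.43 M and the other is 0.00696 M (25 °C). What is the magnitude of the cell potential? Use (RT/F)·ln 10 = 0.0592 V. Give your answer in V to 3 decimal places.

For a concentration cell E°cell = 0, since both electrodes use the same couple.
The compartment with the higher Cr^3+(aq) concentration (0.43 M) acts as the cathode; ions are reduced there and produced at the dilute (0.00696 M) anode.
With n = 3, Ecell = −(0.0592/3)·log([dilute]/[conc]) = −(0.0592/3)·log(0.00696/0.43) = +0.035 V.

0.035 V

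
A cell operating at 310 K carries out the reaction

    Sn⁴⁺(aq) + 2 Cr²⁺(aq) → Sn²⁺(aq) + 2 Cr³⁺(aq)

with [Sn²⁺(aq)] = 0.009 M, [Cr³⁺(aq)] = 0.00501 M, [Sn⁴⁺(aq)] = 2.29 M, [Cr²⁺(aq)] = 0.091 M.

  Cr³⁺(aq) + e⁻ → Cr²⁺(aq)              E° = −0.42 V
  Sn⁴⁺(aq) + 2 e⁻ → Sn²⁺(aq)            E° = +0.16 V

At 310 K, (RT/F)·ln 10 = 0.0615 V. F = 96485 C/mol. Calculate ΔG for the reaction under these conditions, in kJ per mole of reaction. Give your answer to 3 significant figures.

E°cell = +0.16 − (−0.42) = +0.58 V; the balanced reaction transfers n = 2 electrons.
Q = ([Sn²⁺(aq)]·[Cr³⁺(aq)]^2) / ([Sn⁴⁺(aq)]·[Cr²⁺(aq)]^2) = 1.19×10^−5, so log Q = −4.924 and E = +0.58 − (0.0615/2)(−4.924) = +0.7314 V.
Then ΔG = −nFE = −2 × 96485 × +0.7314 J/mol = −141 kJ/mol.

−141 kJ/mol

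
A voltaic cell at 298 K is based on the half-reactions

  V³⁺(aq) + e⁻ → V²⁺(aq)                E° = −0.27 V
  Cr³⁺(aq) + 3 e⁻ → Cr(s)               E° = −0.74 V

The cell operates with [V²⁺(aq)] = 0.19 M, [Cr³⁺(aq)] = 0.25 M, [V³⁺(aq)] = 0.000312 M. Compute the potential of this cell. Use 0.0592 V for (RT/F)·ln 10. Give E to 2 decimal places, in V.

+0.32 V

V³⁺/V²⁺ is reduced (cathode, E° = −0.27 V) and Cr³⁺/Cr is oxidized (anode).
E°cell = E°cat − E°an = −0.27 − (−0.74) = +0.47 V; n = 3.
The balanced reaction is 3 V³⁺(aq) + Cr(s) → 3 V²⁺(aq) + Cr³⁺(aq), so Q = ([V²⁺(aq)]^3·[Cr³⁺(aq)]) / [V³⁺(aq)]^3 = 5.65×10^7 and log Q = 7.752.
Applying E = E° − (RT ln10/nF)·log Q gives +0.47 − (0.0592/3)(7.752) = +0.32 V.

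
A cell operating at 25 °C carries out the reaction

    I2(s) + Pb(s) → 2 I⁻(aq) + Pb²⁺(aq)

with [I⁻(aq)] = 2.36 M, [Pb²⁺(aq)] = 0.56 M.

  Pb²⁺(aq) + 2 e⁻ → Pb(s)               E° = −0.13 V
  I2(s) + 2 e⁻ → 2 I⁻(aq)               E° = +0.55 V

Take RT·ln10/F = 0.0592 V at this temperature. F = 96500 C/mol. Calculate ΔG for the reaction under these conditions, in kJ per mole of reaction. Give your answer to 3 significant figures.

−128 kJ/mol

E°cell = +0.55 − (−0.13) = +0.68 V; the balanced reaction transfers n = 2 electrons.
Here Q = [I⁻(aq)]^2·[Pb²⁺(aq)] = 3.12 (log Q = 0.494), giving E = +0.68 − (0.0592/2)·(0.494) = +0.6654 V.
Finally ΔG = −nFE = −(2)(96500 C/mol)(+0.6654 V) = −128 kJ/mol.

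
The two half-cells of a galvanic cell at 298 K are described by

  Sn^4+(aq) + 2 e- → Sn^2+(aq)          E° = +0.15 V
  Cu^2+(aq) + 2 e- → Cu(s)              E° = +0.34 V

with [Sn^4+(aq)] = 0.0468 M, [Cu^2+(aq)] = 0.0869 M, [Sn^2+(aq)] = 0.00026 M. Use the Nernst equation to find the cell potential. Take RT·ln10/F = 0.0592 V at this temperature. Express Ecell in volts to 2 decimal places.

+0.09 V

Since E°(Cu²⁺/Cu) > E°(Sn⁴⁺/Sn²⁺), Cu²⁺/Cu serves as the cathode.
E°cell = E°cat − E°an = +0.34 − (+0.15) = +0.19 V; n = 2.
The balanced reaction is Cu^2+(aq) + Sn^2+(aq) → Cu(s) + Sn^4+(aq), so Q = [Sn^4+(aq)] / ([Cu^2+(aq)]·[Sn^2+(aq)]) = 2.07×10^3 and log Q = 3.316.
By the Nernst equation, E = +0.19 − (0.0592/2)·(3.316) = +0.09 V.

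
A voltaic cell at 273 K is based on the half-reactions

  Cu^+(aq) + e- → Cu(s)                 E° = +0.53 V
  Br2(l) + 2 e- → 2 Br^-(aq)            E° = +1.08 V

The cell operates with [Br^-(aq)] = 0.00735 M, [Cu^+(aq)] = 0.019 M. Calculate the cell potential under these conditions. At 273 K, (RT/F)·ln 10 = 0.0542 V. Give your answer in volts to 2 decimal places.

+0.76 V

The Br₂/Br⁻ couple has the more positive E°, so it is the cathode; Cu⁺/Cu is the anode.
E°cell = +1.08 − (+0.53) = +0.55 V, with n = 2 electrons transferred.
Balancing gives Br2(l) + 2 Cu(s) → 2 Br^-(aq) + 2 Cu^+(aq); hence Q = [Br^-(aq)]^2·[Cu^+(aq)]^2 = 1.95×10^−8 (log Q = −7.710).
Applying E = E° − (RT ln10/nF)·log Q gives +0.55 − (0.0542/2)(−7.710) = +0.76 V.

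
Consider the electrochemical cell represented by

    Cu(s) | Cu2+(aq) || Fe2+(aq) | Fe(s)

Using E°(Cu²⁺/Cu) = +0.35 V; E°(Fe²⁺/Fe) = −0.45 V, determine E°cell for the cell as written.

−0.80 V

By convention the left-hand electrode in cell notation is the anode (oxidation) and the right-hand electrode is the cathode (reduction).
E°cell = E°(right) − E°(left) = −0.45 − (+0.35) = −0.80 V.
The negative sign shows that, as written, the cell would require an external voltage to drive the reaction.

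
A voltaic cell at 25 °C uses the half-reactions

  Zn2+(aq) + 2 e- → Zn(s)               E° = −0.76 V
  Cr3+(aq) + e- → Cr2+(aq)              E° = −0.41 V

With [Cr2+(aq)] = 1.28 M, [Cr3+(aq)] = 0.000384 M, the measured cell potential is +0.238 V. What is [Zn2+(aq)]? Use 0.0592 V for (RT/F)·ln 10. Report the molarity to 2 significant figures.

The Cr³⁺/Cr²⁺ couple has the larger reduction potential, so it is the cathode: E°cell = −0.41 − (−0.76) = +0.35 V and n = 2.
Since E = E° − (0.0592/n)·log Q, log Q = n(E° − E)/0.0592 = 3.784.
For 2 Cr3+(aq) + Zn(s) → 2 Cr2+(aq) + Zn2+(aq), the reaction quotient is Q = ([Cr2+(aq)]^2·[Zn2+(aq)]) / [Cr3+(aq)]^2.
Substituting the known concentrations and solving, log [Zn2+(aq)] = −3.262 and [Zn2+(aq)] = 0.00055 M.

0.00055 M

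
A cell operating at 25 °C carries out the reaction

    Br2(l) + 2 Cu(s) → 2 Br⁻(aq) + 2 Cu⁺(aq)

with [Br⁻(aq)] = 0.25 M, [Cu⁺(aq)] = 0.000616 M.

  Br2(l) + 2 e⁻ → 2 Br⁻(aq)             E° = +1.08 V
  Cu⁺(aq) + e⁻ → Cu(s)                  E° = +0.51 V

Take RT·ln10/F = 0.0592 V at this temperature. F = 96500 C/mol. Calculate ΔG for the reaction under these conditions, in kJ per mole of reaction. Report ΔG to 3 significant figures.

−154 kJ/mol

E°cell = +1.08 − (+0.51) = +0.57 V; the balanced reaction transfers n = 2 electrons.
Q = [Br⁻(aq)]^2·[Cu⁺(aq)]^2 = 2.37×10^−8, so log Q = −7.625 and E = +0.57 − (0.0592/2)(−7.625) = +0.7957 V.
Finally ΔG = −nFE = −(2)(96500 C/mol)(+0.7957 V) = −154 kJ/mol.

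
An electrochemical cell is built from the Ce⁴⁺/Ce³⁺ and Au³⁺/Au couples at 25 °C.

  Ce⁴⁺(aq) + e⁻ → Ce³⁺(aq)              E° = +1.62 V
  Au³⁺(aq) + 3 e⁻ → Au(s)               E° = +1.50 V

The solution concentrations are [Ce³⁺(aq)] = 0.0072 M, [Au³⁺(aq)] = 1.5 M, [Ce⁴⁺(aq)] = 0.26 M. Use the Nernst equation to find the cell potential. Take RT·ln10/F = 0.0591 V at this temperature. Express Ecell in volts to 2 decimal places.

+0.21 V

Since E°(Ce⁴⁺/Ce³⁺) > E°(Au³⁺/Au), Ce⁴⁺/Ce³⁺ serves as the cathode.
E°cell = +1.62 − (+1.50) = +0.12 V, with n = 3 electrons transferred.
The balanced reaction is 3 Ce⁴⁺(aq) + Au(s) → 3 Ce³⁺(aq) + Au³⁺(aq), so Q = ([Ce³⁺(aq)]^3·[Au³⁺(aq)]) / [Ce⁴⁺(aq)]^3 = 3.19×10^−5 and log Q = −4.497.
Applying E = E° − (RT ln10/nF)·log Q gives +0.12 − (0.0591/3)(−4.497) = +0.21 V.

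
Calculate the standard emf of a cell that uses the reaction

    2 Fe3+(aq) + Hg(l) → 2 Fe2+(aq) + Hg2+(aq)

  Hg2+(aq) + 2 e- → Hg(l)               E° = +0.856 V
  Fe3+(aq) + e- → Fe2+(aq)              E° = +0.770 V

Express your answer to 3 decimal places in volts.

−0.086 V

In the reaction as written, Fe3+(aq) is reduced (cathode) and Hg2+(aq) is produced by oxidation at the anode.
E°cell = E°(cathode) − E°(anode) = +0.770 − (+0.856) = −0.086 V.
The negative E°cell means the reaction is non-spontaneous in the direction written.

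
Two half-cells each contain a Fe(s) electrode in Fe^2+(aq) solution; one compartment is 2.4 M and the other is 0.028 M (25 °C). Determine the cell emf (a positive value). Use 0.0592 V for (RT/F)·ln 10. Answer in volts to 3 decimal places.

For a concentration cell E°cell = 0, since both electrodes use the same couple.
The compartment with the higher Fe^2+(aq) concentration (2.4 M) acts as the cathode; ions are reduced there and produced at the dilute (0.028 M) anode.
With n = 2, Ecell = −(0.0592/2)·log([dilute]/[conc]) = −(0.0592/2)·log(0.028/2.4) = +0.057 V.

0.057 V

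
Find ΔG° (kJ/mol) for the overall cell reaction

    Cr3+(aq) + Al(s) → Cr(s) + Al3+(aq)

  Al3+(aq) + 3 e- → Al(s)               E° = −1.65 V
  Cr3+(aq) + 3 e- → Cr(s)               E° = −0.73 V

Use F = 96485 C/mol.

In the reaction as written Cr3+(aq) is reduced, so the Cr³⁺/Cr couple is the cathode and Al³⁺/Al is the anode.
E°cell = −0.73 − (−1.65) = +0.92 V; balancing electrons gives n = 3.
ΔG° = −nFE°cell = −(3)(96485)(+0.92) J/mol = −266 kJ/mol.

−266 kJ/mol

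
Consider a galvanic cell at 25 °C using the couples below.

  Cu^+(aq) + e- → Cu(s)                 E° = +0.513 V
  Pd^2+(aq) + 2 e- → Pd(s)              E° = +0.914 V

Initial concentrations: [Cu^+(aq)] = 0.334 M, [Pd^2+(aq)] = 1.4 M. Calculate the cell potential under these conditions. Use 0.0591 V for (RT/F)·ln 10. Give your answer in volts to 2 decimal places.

+0.43 V

The Pd²⁺/Pd couple has the more positive E°, so it is the cathode; Cu⁺/Cu is the anode.
E°cell = +0.914 − (+0.513) = +0.401 V, with n = 2 electrons transferred.
For the overall reaction Pd^2+(aq) + 2 Cu(s) → Pd(s) + 2 Cu^+(aq), Q = [Cu^+(aq)]^2 / [Pd^2+(aq)] = 0.0797, giving log Q = −1.099.
E = E° − (0.0591/n)·log Q = +0.401 − (0.0591/2)(−1.099) = +0.43 V.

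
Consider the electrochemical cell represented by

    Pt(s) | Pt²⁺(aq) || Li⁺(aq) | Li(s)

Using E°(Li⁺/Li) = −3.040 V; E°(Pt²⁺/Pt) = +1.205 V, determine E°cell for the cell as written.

−4.245 V

By convention the left-hand electrode in cell notation is the anode (oxidation) and the right-hand electrode is the cathode (reduction).
E°cell = E°(right) − E°(left) = −3.040 − (+1.205) = −4.245 V.
The negative sign shows that, as written, the cell would require an external voltage to drive the reaction.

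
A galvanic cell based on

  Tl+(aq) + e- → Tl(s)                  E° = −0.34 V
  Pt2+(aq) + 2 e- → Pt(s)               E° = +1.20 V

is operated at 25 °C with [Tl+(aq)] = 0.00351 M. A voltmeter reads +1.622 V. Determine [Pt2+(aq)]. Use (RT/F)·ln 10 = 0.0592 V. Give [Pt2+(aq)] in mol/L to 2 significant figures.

0.0073 M

The Pt²⁺/Pt couple has the larger reduction potential, so it is the cathode: E°cell = +1.20 − (−0.34) = +1.54 V and n = 2.
From the Nernst equation, log Q = n(E° − E)/0.0592 = 2·(+1.54 − (+1.622))/0.0592 = −2.770.
The balanced reaction is Pt2+(aq) + 2 Tl(s) → Pt(s) + 2 Tl+(aq), so Q = [Tl+(aq)]^2 / [Pt2+(aq)].
Isolating [Pt2+(aq)] in Q = 10^{−2.770} yields log [Pt2+(aq)] = −2.139, i.e. 0.0073 M.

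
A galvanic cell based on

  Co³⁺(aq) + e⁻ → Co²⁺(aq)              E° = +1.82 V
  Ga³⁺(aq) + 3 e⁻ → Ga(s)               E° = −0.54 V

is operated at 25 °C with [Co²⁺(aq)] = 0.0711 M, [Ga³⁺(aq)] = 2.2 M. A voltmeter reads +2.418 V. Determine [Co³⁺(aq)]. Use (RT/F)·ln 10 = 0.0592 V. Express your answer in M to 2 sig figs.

0.88 M

With Co³⁺/Co²⁺ at the cathode and Ga³⁺/Ga at the anode, E°cell = +1.82 − (−0.54) = +2.36 V (n = 3).
Since E = E° − (0.0592/n)·log Q, log Q = n(E° − E)/0.0592 = −2.939.
For 3 Co³⁺(aq) + Ga(s) → 3 Co²⁺(aq) + Ga³⁺(aq), the reaction quotient is Q = ([Co²⁺(aq)]^3·[Ga³⁺(aq)]) / [Co³⁺(aq)]^3.
Solving for the unknown gives log [Co³⁺(aq)] = −0.054, so [Co³⁺(aq)] ≈ 0.88 M.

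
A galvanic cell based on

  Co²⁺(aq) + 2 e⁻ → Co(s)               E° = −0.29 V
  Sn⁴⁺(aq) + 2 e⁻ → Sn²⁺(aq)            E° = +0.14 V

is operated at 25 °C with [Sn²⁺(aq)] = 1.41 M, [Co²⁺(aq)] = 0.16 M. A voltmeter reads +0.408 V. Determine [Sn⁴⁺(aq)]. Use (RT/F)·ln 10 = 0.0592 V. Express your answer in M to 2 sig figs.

The Sn⁴⁺/Sn²⁺ couple has the larger reduction potential, so it is the cathode: E°cell = +0.14 − (−0.29) = +0.43 V and n = 2.
From the Nernst equation, log Q = n(E° − E)/0.0592 = 2·(+0.43 − (+0.408))/0.0592 = 0.743.
For Sn⁴⁺(aq) + Co(s) → Sn²⁺(aq) + Co²⁺(aq), the reaction quotient is Q = ([Sn²⁺(aq)]·[Co²⁺(aq)]) / [Sn⁴⁺(aq)].
Isolating [Sn⁴⁺(aq)] in Q = 10^{0.743} yields log [Sn⁴⁺(aq)] = −1.390, i.e. 0.041 M.

0.041 M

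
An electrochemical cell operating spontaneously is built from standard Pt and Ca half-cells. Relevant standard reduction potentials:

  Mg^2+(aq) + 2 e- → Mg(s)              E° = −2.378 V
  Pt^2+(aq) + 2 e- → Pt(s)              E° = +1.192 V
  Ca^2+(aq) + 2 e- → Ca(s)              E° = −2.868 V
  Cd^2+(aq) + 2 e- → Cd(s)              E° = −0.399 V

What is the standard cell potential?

+4.060 V

Of the two couples in this cell, the one with the more positive reduction potential is reduced at the cathode: here that is Pt²⁺/Pt (+1.192 V); Ca²⁺/Ca (−2.868 V) is the anode.
E°cell = E°(cathode) − E°(anode) = +1.192 − (−2.868) = +4.060 V.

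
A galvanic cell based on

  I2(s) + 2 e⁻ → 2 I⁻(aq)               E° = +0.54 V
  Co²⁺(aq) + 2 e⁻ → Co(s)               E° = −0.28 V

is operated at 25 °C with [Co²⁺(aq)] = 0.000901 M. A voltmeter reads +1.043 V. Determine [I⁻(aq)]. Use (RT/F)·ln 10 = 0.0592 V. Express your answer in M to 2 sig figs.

With I₂/I⁻ at the cathode and Co²⁺/Co at the anode, E°cell = +0.54 − (−0.28) = +0.82 V (n = 2).
Rearranging E = E° − (0.0592/n)·log Q gives log Q = 2(+0.82 − (+1.043))/0.0592 = −7.534.
The balanced reaction is I2(s) + Co(s) → 2 I⁻(aq) + Co²⁺(aq), so Q = [I⁻(aq)]^2·[Co²⁺(aq)].
Isolating [I⁻(aq)] in Q = 10^{−7.534} yields log [I⁻(aq)] = −2.244, i.e. 0.0057 M.

0.0057 M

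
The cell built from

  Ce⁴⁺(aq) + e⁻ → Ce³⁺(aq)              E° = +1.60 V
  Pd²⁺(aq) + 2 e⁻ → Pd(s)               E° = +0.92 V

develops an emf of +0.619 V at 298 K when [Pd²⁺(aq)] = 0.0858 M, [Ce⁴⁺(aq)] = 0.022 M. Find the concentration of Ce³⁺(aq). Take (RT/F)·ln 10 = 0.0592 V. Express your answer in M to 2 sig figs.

Ce⁴⁺/Ce³⁺ is the cathode (higher E°); E°cell = +1.60 − (+0.92) = +0.68 V with n = 2.
Rearranging E = E° − (0.0592/n)·log Q gives log Q = 2(+0.68 − (+0.619))/0.0592 = 2.061.
For 2 Ce⁴⁺(aq) + Pd(s) → 2 Ce³⁺(aq) + Pd²⁺(aq), the reaction quotient is Q = ([Ce³⁺(aq)]^2·[Pd²⁺(aq)]) / [Ce⁴⁺(aq)]^2.
Substituting the known concentrations and solving, log [Ce³⁺(aq)] = −0.094 and [Ce³⁺(aq)] = 0.81 M.

0.81 M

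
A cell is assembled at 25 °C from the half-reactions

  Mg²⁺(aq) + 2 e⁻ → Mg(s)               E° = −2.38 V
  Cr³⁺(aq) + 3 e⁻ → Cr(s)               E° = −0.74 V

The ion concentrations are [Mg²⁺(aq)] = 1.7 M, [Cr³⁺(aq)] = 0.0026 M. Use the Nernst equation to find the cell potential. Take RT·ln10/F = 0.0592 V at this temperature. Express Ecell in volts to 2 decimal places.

+1.58 V

Cr³⁺/Cr is reduced (cathode, E° = −0.74 V) and Mg²⁺/Mg is oxidized (anode).
E°cell = E°cat − E°an = −0.74 − (−2.38) = +1.64 V; n = 6.
For the overall reaction 2 Cr³⁺(aq) + 3 Mg(s) → 2 Cr(s) + 3 Mg²⁺(aq), Q = [Mg²⁺(aq)]^3 / [Cr³⁺(aq)]^2 = 7.27×10^5, giving log Q = 5.861.
By the Nernst equation, E = +1.64 − (0.0592/6)·(5.861) = +1.58 V.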